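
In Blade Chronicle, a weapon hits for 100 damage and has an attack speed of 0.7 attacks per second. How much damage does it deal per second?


DPS = damage * attack_speed
= 100 * 0.7
= 70.0

70.0 DPS


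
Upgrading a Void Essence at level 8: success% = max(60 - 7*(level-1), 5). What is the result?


raw_rate = 60 - 7 * (8 - 1)
= 60 - 7 * 7
= 60 - 49
= 11
Apply floor: max(11, 5) = 11%

11%


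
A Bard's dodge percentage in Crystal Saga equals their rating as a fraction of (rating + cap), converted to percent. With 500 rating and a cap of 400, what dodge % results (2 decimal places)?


dodge% = 500 / (500 + 400) * 100
= 500 / 900 * 100
= 0.555556 * 100
= 55.56%

55.56%


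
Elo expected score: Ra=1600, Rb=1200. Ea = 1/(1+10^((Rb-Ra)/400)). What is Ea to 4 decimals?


Elo expected score: Ea = 1/(1 + 10^((Rb-Ra)/400))
Rb - Ra = 1200 - 1600 = -400
(Rb-Ra)/400 = -400/400 = -1.0
10^-1.0 = 0.1
Ea = 1/(1 + 0.1) = 1/1.1 = 0.9091

0.9091


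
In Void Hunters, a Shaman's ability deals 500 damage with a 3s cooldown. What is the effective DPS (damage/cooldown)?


DPS = damage / cooldown
= 500 / 3
= 166.67

166.67 DPS


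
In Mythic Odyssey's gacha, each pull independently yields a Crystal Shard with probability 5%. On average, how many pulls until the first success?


Expected pulls for a geometric distribution = 1/p = 100 / rate%
= 100 / 5
= 20.0

20.0 pulls


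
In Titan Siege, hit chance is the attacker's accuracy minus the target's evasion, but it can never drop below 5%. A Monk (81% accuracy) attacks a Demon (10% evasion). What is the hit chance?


accuracy - evasion = 81 - 10 = 71
Apply floor: max(71, 5) = 71
Hit chance = 71%

71%


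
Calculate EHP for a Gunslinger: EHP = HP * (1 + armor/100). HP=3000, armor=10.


EHP = 3000 * (1 + 10/100)
= 3000 * (1 + 0.1)
= 3000 * 1.1
= 3300.0

3300.0 EHP


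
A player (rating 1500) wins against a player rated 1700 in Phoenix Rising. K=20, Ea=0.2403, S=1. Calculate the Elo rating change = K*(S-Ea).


Elo update: delta = K * (S - Ea), where S = 1 (wins)
S - Ea = 1 - 0.2403 = 0.7597
Rating change = 20 * 0.7597
= 15.19

15.19 rating points


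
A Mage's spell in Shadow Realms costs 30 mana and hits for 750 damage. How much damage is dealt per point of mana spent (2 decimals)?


Efficiency = damage / mana
= 750 / 30
= 25.00

25.00 dmg/mana


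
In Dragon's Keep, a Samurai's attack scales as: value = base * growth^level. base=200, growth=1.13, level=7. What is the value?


value = base * growth^level
= 200 * 1.13^7
= 200 * 2.352605
= 470.52

470.52 attack


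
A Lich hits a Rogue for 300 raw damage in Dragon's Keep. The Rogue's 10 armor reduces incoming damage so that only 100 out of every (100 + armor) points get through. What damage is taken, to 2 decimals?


actual = 300 * 100 / (100 + 10)
= 300 * 100 / 110
= 30000 / 110
= 272.73

272.73 damage


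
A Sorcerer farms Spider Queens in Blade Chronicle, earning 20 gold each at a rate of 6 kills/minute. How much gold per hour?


Gold per minute = 20 * 6 = 120
Gold per hour = 120 * 60 = 7200

7200 gold/hour


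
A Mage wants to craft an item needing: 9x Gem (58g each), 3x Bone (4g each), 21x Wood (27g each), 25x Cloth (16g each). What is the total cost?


Cost breakdown:
  Gem: 9 * 58 = 522
  Bone: 3 * 4 = 12
  Wood: 21 * 27 = 567
  Cloth: 25 * 16 = 400
Total = 522 + 12 + 567 + 400 = 1501

1501 gold


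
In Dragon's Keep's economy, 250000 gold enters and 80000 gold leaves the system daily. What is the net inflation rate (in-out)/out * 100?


Net gold = 250000 - 80000 = 170000
Inflation rate = net / sunk * 100 = 170000 / 80000 * 100
= 2.125 * 100
= 212.50%

212.50%


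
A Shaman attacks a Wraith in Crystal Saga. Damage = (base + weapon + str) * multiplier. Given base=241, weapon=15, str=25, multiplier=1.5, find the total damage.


Sum base + weapon + str = 241 + 15 + 25 = 281
Multiply by 1.5:
281 * 1.5 = 421.5

421.5 damage


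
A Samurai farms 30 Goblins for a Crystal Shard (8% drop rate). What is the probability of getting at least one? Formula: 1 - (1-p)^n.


P(at least one) = 1 - P(none) = 1 - (1-p)^n
p = 8/100 = 0.08
1 - p = 0.92
(1 - p)^30 = 0.92^30 = 0.081966
P(at least one) = 1 - 0.081966 = 0.9180

0.9180


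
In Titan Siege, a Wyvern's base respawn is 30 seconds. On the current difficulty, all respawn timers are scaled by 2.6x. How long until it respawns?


Respawn time = base * multiplier
= 30 * 2.6
= 78.0 seconds

78.0 seconds


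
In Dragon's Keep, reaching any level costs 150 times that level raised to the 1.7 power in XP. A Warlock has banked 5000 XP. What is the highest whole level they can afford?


XP = 150 * level^1.7, so level = (XP / 150)^(1/1.7)
= (5000 / 150)^(1/1.7)
= 33.3333^0.5882
= 7.867
Floor: level = 7

level 7


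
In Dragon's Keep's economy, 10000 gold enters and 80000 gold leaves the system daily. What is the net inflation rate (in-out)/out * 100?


Net gold = 10000 - 80000 = -70000
Inflation rate = net / sunk * 100 = -70000 / 80000 * 100
= -0.875 * 100
= -87.50%

-87.50%


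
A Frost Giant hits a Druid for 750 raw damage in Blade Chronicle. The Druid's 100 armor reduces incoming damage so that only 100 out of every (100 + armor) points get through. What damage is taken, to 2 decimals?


actual = 750 * 100 / (100 + 100)
= 750 * 100 / 200
= 75000 / 200
= 375.00

375.00 damage


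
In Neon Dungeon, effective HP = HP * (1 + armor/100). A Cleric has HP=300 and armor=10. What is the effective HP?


EHP = 300 * (1 + 10/100)
= 300 * (1 + 0.1)
= 300 * 1.1
= 330.0

330.0 EHP


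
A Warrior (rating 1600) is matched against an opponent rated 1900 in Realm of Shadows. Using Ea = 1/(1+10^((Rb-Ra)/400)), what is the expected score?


Elo expected score: Ea = 1/(1 + 10^((Rb-Ra)/400))
Rb - Ra = 1900 - 1600 = 300
(Rb-Ra)/400 = 300/400 = 0.75
10^0.75 = 5.623413
Ea = 1/(1 + 5.623413) = 1/6.623413 = 0.1510

0.1510


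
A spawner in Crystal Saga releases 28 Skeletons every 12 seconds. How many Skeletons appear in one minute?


Spawns per minute = count * (60 / interval)
= 28 * (60 / 12)
= 28 * 5.0
= 140.0

140.0 per minute


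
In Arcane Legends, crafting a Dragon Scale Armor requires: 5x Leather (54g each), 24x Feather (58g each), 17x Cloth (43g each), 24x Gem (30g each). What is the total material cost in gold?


Cost breakdown:
  Leather: 5 * 54 = 270
  Feather: 24 * 58 = 1392
  Cloth: 17 * 43 = 731
  Gem: 24 * 30 = 720
Total = 270 + 1392 + 731 + 720 = 3113

3113 gold


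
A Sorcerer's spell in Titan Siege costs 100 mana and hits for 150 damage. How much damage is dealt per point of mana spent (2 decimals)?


Efficiency = damage / mana
= 150 / 100
= 1.50

1.50 dmg/mana


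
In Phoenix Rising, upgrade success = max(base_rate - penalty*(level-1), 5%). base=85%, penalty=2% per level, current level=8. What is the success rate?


raw_rate = 85 - 2 * (8 - 1)
= 85 - 2 * 7
= 85 - 14
= 71
Apply floor: max(71, 5) = 71%

71%


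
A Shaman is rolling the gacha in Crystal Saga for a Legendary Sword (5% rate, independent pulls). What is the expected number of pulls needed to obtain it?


Expected pulls for a geometric distribution = 1/p = 100 / rate%
= 100 / 5
= 20.0

20.0 pulls


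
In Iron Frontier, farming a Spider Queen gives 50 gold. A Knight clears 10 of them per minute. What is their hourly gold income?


Gold per minute = 50 * 10 = 500
Gold per hour = 500 * 60 = 30000

30000 gold/hour


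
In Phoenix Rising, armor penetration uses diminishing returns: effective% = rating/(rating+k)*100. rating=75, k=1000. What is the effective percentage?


effective% = rating / (rating + k) * 100
= 75 / (75 + 1000) * 100
= 75 / 1075 * 100
= 0.069767 * 100
= 6.98%

6.98%


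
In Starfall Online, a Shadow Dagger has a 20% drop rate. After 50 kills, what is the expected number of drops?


Expected drops = kills * (drop_rate / 100)
= 50 * (20 / 100)
= 50 * 0.2
= 10.0

10.0 drops


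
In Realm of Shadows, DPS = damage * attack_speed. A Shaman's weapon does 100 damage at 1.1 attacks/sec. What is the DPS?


DPS = damage * attack_speed
= 100 * 1.1
= 110.0

110.0 DPS


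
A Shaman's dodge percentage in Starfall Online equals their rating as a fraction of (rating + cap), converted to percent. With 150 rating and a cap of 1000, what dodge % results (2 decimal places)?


dodge% = 150 / (150 + 1000) * 100
= 150 / 1150 * 100
= 0.130435 * 100
= 13.04%

13.04%


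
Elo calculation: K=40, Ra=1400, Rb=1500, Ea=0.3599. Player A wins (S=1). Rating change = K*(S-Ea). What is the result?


Elo update: delta = K * (S - Ea), where S = 1 (wins)
S - Ea = 1 - 0.3599 = 0.6401
Rating change = 40 * 0.6401
= 25.60

25.60 rating points


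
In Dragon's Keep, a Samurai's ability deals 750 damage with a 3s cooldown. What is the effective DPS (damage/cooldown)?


DPS = damage / cooldown
= 750 / 3
= 250.00

250.00 DPS


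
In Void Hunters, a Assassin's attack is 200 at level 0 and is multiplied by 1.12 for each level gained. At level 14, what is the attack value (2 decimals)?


value = base * growth^level
= 200 * 1.12^14
= 200 * 4.887112
= 977.42

977.42 attack


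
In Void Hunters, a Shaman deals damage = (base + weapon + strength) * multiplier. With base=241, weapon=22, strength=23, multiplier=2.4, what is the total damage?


Sum base + weapon + str = 241 + 22 + 23 = 286
Multiply by 2.4:
286 * 2.4 = 686.4

686.4 damage


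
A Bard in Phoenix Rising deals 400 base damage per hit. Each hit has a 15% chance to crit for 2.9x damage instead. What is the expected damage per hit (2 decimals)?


E[dmg] = base * (1 + crit_chance * (crit_mult - 1))
cc as decimal = 15/100 = 0.15
cm - 1 = 2.9 - 1 = 1.9
Bonus factor = 0.15 * 1.9 = 0.285
Total multiplier = 1 + 0.285 = 1.285
Expected damage = 400 * 1.285 = 514.00

514.00 damage


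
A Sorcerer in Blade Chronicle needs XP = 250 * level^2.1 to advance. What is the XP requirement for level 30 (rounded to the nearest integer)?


XP = 250 * level^2.1
Substitute level = 30:
XP = 250 * 30^2.1
= 250 * 1264.6042
= 316151

316151 XP


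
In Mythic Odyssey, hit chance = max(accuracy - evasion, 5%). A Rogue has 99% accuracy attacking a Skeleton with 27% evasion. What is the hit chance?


accuracy - evasion = 99 - 27 = 72
Apply floor: max(72, 5) = 72
Hit chance = 72%

72%


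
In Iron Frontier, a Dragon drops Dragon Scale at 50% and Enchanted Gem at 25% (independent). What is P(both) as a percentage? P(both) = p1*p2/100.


For independent events, P(both) = P(A) * P(B)
= 50% * 25%
= 1250 / 100 %
= 12.5%

12.5%


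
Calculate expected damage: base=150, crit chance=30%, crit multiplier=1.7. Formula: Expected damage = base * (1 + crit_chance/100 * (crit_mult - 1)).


E[dmg] = base * (1 + crit_chance * (crit_mult - 1))
cc as decimal = 30/100 = 0.3
cm - 1 = 1.7 - 1 = 0.7
Bonus factor = 0.3 * 0.7 = 0.21
Total multiplier = 1 + 0.21 = 1.21
Expected damage = 150 * 1.21 = 181.50

181.50 damage


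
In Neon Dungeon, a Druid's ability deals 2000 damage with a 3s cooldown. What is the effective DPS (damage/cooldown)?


DPS = damage / cooldown
= 2000 / 3
= 666.67

666.67 DPS


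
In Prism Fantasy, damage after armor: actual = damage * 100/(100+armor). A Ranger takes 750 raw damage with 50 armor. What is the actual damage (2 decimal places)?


actual = 750 * 100 / (100 + 50)
= 750 * 100 / 150
= 75000 / 150
= 500.00

500.00 damage


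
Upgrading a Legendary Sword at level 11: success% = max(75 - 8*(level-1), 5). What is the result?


raw_rate = 75 - 8 * (11 - 1)
= 75 - 8 * 10
= 75 - 80
= -5
Apply floor: max(-5, 5) = 5%

5%


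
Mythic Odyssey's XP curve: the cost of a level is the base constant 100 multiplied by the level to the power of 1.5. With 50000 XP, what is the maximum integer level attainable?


XP = 100 * level^1.5, so level = (XP / 100)^(1/1.5)
= (50000 / 100)^(1/1.5)
= 500.0^0.6667
= 62.9961
Floor: level = 62

level 62


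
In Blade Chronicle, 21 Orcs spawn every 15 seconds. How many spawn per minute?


Spawns per minute = count * (60 / interval)
= 21 * (60 / 15)
= 21 * 4.0
= 84.0

84.0 per minute


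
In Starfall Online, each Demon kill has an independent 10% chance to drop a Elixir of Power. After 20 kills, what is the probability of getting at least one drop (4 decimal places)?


P(at least one) = 1 - P(none) = 1 - (1-p)^n
p = 10/100 = 0.1
1 - p = 0.9
(1 - p)^20 = 0.9^20 = 0.121577
P(at least one) = 1 - 0.121577 = 0.8784

0.8784


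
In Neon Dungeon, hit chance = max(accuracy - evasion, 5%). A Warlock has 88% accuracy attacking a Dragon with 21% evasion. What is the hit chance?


accuracy - evasion = 88 - 21 = 67
Apply floor: max(67, 5) = 67
Hit chance = 67%

67%


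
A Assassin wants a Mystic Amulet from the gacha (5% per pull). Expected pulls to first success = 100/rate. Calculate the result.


Expected pulls for a geometric distribution = 1/p = 100 / rate%
= 100 / 5
= 20.0

20.0 pulls


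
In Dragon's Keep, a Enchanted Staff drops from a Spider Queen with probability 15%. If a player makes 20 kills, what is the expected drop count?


Expected drops = kills * (drop_rate / 100)
= 20 * (15 / 100)
= 20 * 0.15
= 3.0

3.0 drops


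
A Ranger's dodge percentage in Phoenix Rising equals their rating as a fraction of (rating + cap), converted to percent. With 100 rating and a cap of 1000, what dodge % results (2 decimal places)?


dodge% = 100 / (100 + 1000) * 100
= 100 / 1100 * 100
= 0.090909 * 100
= 9.09%

9.09%


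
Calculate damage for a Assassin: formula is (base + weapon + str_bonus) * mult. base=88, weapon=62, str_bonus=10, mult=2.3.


Sum base + weapon + str = 88 + 62 + 10 = 160
Multiply by 2.3:
160 * 2.3 = 368.0

368.0 damage


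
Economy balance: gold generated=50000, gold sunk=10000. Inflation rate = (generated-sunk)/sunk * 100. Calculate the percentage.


Net gold = 50000 - 10000 = 40000
Inflation rate = net / sunk * 100 = 40000 / 10000 * 100
= 4.0 * 100
= 400.00%

400.00%


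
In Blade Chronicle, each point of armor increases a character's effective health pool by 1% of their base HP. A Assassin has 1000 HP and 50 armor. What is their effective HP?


EHP = 1000 * (1 + 50/100)
= 1000 * (1 + 0.5)
= 1000 * 1.5
= 1500.0

1500.0 EHP


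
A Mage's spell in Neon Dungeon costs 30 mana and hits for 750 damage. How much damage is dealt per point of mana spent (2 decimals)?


Efficiency = damage / mana
= 750 / 30
= 25.00

25.00 dmg/mana


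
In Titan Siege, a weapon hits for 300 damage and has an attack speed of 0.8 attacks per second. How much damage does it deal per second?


DPS = damage * attack_speed
= 300 * 0.8
= 240.0

240.0 DPS


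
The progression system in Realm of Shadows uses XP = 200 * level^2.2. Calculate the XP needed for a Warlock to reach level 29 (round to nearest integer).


XP = 200 * level^2.2
Substitute level = 29:
XP = 200 * 29^2.2
= 200 * 1649.2086
= 329842

329842 XP


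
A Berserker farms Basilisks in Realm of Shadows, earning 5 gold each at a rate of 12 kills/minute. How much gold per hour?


Gold per minute = 5 * 12 = 60
Gold per hour = 60 * 60 = 3600

3600 gold/hour


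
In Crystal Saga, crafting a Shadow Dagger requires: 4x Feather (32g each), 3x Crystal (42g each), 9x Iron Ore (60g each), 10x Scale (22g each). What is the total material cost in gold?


Cost breakdown:
  Feather: 4 * 32 = 128
  Crystal: 3 * 42 = 126
  Iron Ore: 9 * 60 = 540
  Scale: 10 * 22 = 220
Total = 128 + 126 + 540 + 220 = 1014

1014 gold


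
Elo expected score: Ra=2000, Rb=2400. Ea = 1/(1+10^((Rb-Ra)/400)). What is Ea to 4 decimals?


Elo expected score: Ea = 1/(1 + 10^((Rb-Ra)/400))
Rb - Ra = 2400 - 2000 = 400
(Rb-Ra)/400 = 400/400 = 1.0
10^1.0 = 10.0
Ea = 1/(1 + 10.0) = 1/11.0 = 0.0909

0.0909


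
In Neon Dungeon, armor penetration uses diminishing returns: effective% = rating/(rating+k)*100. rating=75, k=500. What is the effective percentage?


effective% = rating / (rating + k) * 100
= 75 / (75 + 500) * 100
= 75 / 575 * 100
= 0.130435 * 100
= 13.04%

13.04%


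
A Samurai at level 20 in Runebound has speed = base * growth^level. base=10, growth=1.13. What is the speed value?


value = base * growth^level
= 10 * 1.13^20
= 10 * 11.523088
= 115.23

115.23 speed


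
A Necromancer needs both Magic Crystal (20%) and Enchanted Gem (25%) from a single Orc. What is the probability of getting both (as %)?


For independent events, P(both) = P(A) * P(B)
= 20% * 25%
= 500 / 100 %
= 5.0%

5.0%


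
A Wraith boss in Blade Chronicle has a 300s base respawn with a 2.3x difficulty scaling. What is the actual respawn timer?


Respawn time = base * multiplier
= 300 * 2.3
= 690.0 seconds

690.0 seconds


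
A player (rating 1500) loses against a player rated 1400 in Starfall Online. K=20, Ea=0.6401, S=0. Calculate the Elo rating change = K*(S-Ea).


Elo update: delta = K * (S - Ea), where S = 0 (loses)
S - Ea = 0 - 0.6401 = -0.6401
Rating change = 20 * -0.6401
= -12.80

-12.80 rating points


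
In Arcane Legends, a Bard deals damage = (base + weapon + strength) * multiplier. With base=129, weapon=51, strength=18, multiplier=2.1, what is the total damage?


Sum base + weapon + str = 129 + 51 + 18 = 198
Multiply by 2.1:
198 * 2.1 = 415.8

415.8 damage


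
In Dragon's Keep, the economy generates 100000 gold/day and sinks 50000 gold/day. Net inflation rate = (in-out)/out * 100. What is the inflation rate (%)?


Net gold = 100000 - 50000 = 50000
Inflation rate = net / sunk * 100 = 50000 / 50000 * 100
= 1.0 * 100
= 100.00%

100.00%


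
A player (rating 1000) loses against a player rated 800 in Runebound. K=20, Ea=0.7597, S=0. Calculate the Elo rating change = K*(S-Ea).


Elo update: delta = K * (S - Ea), where S = 0 (loses)
S - Ea = 0 - 0.7597 = -0.7597
Rating change = 20 * -0.7597
= -15.19

-15.19 rating points


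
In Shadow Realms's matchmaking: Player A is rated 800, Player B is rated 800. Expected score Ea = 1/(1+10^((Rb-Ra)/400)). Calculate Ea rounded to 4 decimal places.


Elo expected score: Ea = 1/(1 + 10^((Rb-Ra)/400))
Rb - Ra = 800 - 800 = 0
(Rb-Ra)/400 = 0/400 = 0.0
10^0.0 = 1.0
Ea = 1/(1 + 1.0) = 1/2.0 = 0.5000

0.5000


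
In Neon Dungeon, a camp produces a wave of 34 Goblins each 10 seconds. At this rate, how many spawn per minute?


Spawns per minute = count * (60 / interval)
= 34 * (60 / 10)
= 34 * 6.0
= 204.0

204.0 per minute


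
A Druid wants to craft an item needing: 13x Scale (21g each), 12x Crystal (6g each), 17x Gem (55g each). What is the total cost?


Cost breakdown:
  Scale: 13 * 21 = 273
  Crystal: 12 * 6 = 72
  Gem: 17 * 55 = 935
Total = 273 + 72 + 935 = 1280

1280 gold


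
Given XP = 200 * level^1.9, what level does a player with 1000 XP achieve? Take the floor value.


XP = 200 * level^1.9, so level = (XP / 200)^(1/1.9)
= (1000 / 200)^(1/1.9)
= 5.0^0.5263
= 2.3328
Floor: level = 2

level 2


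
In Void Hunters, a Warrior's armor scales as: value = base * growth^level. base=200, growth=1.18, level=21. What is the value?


value = base * growth^level
= 200 * 1.18^21
= 200 * 32.323781
= 6464.76

6464.76 armor


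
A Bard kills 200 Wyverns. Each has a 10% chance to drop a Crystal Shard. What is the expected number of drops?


Expected drops = kills * (drop_rate / 100)
= 200 * (10 / 100)
= 200 * 0.1
= 20.0

20.0 drops


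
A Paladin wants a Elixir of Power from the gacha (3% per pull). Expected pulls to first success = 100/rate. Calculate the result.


Expected pulls for a geometric distribution = 1/p = 100 / rate%
= 100 / 3
= 33.33

33.33 pulls


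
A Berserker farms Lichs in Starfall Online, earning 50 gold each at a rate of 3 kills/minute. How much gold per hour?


Gold per minute = 50 * 3 = 150
Gold per hour = 150 * 60 = 9000

9000 gold/hour


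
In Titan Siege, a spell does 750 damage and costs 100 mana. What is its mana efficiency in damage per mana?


Efficiency = damage / mana
= 750 / 100
= 7.50

7.50 dmg/mana


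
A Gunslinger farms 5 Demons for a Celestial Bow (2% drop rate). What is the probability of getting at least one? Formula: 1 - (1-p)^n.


P(at least one) = 1 - P(none) = 1 - (1-p)^n
p = 2/100 = 0.02
1 - p = 0.98
(1 - p)^5 = 0.98^5 = 0.903921
P(at least one) = 1 - 0.903921 = 0.0961

0.0961


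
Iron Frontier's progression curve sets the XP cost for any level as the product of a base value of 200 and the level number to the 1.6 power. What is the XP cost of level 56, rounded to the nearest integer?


XP = 200 * level^1.6
Substitute level = 56:
XP = 200 * 56^1.6
= 200 * 626.7594
= 125352

125352 XP


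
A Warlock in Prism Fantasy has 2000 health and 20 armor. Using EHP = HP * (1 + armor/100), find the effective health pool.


EHP = 2000 * (1 + 20/100)
= 2000 * (1 + 0.2)
= 2000 * 1.2
= 2400.0

2400.0 EHP


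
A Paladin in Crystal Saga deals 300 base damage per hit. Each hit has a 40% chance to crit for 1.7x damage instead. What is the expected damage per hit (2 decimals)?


E[dmg] = base * (1 + crit_chance * (crit_mult - 1))
cc as decimal = 40/100 = 0.4
cm - 1 = 1.7 - 1 = 0.7
Bonus factor = 0.4 * 0.7 = 0.28
Total multiplier = 1 + 0.28 = 1.28
Expected damage = 300 * 1.28 = 384.00

384.00 damage


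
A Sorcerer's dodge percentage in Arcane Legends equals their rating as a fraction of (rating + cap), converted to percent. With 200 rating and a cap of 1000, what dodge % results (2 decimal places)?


dodge% = 200 / (200 + 1000) * 100
= 200 / 1200 * 100
= 0.166667 * 100
= 16.67%

16.67%


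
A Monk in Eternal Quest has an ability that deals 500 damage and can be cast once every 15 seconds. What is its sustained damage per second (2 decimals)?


DPS = damage / cooldown
= 500 / 15
= 33.33

33.33 DPS


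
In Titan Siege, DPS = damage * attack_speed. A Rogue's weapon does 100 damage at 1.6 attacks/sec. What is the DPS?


DPS = damage * attack_speed
= 100 * 1.6
= 160.0

160.0 DPS


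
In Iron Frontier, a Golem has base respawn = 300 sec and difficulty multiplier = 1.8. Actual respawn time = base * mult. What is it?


Respawn time = base * multiplier
= 300 * 1.8
= 540.0 seconds

540.0 seconds


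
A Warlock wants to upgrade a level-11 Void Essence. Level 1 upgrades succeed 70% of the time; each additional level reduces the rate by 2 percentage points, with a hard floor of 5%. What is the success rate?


raw_rate = 70 - 2 * (11 - 1)
= 70 - 2 * 10
= 70 - 20
= 50
Apply floor: max(50, 5) = 50%

50%


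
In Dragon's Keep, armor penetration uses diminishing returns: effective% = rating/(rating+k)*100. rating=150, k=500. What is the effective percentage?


effective% = rating / (rating + k) * 100
= 150 / (150 + 500) * 100
= 150 / 650 * 100
= 0.230769 * 100
= 23.08%

23.08%


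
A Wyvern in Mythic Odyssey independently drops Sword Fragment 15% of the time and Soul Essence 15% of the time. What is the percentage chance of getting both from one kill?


For independent events, P(both) = P(A) * P(B)
= 15% * 15%
= 225 / 100 %
= 2.25%

2.25%


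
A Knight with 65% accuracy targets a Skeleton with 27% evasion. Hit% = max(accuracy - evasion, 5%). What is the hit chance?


accuracy - evasion = 65 - 27 = 38
Apply floor: max(38, 5) = 38
Hit chance = 38%

38%


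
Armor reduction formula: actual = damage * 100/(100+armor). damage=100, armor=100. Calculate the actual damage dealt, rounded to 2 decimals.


actual = 100 * 100 / (100 + 100)
= 100 * 100 / 200
= 10000 / 200
= 50.00

50.00 damage


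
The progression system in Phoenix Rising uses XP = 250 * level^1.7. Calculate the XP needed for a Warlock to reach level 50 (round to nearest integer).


XP = 250 * level^1.7
Substitute level = 50:
XP = 250 * 50^1.7
= 250 * 773.1237
= 193281

193281 XP


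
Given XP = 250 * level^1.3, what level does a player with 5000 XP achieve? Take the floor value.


XP = 250 * level^1.3, so level = (XP / 250)^(1/1.3)
= (5000 / 250)^(1/1.3)
= 20.0^0.7692
= 10.0183
Floor: level = 10

level 10


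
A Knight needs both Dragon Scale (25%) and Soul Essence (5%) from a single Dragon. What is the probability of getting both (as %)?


For independent events, P(both) = P(A) * P(B)
= 25% * 5%
= 125 / 100 %
= 1.25%

1.25%


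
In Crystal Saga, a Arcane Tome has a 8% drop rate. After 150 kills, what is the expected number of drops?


Expected drops = kills * (drop_rate / 100)
= 150 * (8 / 100)
= 150 * 0.08
= 12.0

12.0 drops


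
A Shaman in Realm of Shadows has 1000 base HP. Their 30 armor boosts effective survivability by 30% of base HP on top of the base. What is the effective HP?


EHP = 1000 * (1 + 30/100)
= 1000 * (1 + 0.3)
= 1000 * 1.3
= 1300.0

1300.0 EHP


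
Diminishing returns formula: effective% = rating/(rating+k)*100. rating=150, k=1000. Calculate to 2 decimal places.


effective% = rating / (rating + k) * 100
= 150 / (150 + 1000) * 100
= 150 / 1150 * 100
= 0.130435 * 100
= 13.04%

13.04%


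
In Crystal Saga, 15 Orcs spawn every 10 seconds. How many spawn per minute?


Spawns per minute = count * (60 / interval)
= 15 * (60 / 10)
= 15 * 6.0
= 90.0

90.0 per minute


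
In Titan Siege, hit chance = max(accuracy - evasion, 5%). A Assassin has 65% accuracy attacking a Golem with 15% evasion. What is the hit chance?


accuracy - evasion = 65 - 15 = 50
Apply floor: max(50, 5) = 50
Hit chance = 50%

50%


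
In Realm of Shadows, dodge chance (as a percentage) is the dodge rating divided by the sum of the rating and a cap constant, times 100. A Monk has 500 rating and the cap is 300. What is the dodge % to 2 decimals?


dodge% = 500 / (500 + 300) * 100
= 500 / 800 * 100
= 0.625 * 100
= 62.50%

62.50%


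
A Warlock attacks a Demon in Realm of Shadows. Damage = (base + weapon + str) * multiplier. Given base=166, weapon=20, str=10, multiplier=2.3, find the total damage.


Sum base + weapon + str = 166 + 20 + 10 = 196
Multiply by 2.3:
196 * 2.3 = 450.8

450.8 damage


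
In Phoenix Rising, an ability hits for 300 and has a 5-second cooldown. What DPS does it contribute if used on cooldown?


DPS = damage / cooldown
= 300 / 5
= 60.00

60.00 DPS


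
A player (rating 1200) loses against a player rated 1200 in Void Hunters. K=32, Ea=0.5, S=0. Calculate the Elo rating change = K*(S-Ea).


Elo update: delta = K * (S - Ea), where S = 0 (loses)
S - Ea = 0 - 0.5 = -0.5
Rating change = 32 * -0.5
= -16.00

-16.00 rating points


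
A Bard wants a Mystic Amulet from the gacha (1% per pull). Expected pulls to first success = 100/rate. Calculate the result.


Expected pulls for a geometric distribution = 1/p = 100 / rate%
= 100 / 1
= 100.0

100.0 pulls


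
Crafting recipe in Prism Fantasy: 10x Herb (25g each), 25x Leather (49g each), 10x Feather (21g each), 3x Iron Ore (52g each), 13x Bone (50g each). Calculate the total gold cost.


Cost breakdown:
  Herb: 10 * 25 = 250
  Leather: 25 * 49 = 1225
  Feather: 10 * 21 = 210
  Iron Ore: 3 * 52 = 156
  Bone: 13 * 50 = 650
Total = 250 + 1225 + 210 + 156 + 650 = 2491

2491 gold


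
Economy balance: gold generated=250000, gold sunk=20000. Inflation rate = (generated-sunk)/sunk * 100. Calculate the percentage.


Net gold = 250000 - 20000 = 230000
Inflation rate = net / sunk * 100 = 230000 / 20000 * 100
= 11.5 * 100
= 1150.00%

1150.00%


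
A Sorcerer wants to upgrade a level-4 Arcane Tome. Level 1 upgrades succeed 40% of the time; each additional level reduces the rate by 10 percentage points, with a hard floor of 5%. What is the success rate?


raw_rate = 40 - 10 * (4 - 1)
= 40 - 10 * 3
= 40 - 30
= 10
Apply floor: max(10, 5) = 10%

10%


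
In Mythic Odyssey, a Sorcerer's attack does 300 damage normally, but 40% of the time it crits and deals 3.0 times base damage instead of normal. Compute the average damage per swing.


E[dmg] = base * (1 + crit_chance * (crit_mult - 1))
cc as decimal = 40/100 = 0.4
cm - 1 = 3.0 - 1 = 2.0
Bonus factor = 0.4 * 2.0 = 0.8
Total multiplier = 1 + 0.8 = 1.8
Expected damage = 300 * 1.8 = 540.00

540.00 damage


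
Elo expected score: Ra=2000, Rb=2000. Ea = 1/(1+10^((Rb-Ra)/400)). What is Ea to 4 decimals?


Elo expected score: Ea = 1/(1 + 10^((Rb-Ra)/400))
Rb - Ra = 2000 - 2000 = 0
(Rb-Ra)/400 = 0/400 = 0.0
10^0.0 = 1.0
Ea = 1/(1 + 1.0) = 1/2.0 = 0.5000

0.5000


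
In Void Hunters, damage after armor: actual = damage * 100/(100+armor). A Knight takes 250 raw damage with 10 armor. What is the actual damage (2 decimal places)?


actual = 250 * 100 / (100 + 10)
= 250 * 100 / 110
= 25000 / 110
= 227.27

227.27 damage


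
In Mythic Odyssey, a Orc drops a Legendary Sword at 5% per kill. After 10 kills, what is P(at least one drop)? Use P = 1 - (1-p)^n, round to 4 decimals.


P(at least one) = 1 - P(none) = 1 - (1-p)^n
p = 5/100 = 0.05
1 - p = 0.95
(1 - p)^10 = 0.95^10 = 0.598737
P(at least one) = 1 - 0.598737 = 0.4013

0.4013


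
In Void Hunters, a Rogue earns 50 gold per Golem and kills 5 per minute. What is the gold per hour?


Gold per minute = 50 * 5 = 250
Gold per hour = 250 * 60 = 15000

15000 gold/hour


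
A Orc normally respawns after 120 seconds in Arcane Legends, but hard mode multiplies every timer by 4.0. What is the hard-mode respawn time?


Respawn time = base * multiplier
= 120 * 4.0
= 480.0 seconds

480.0 seconds


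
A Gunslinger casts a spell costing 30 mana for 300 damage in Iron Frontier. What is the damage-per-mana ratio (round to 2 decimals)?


Efficiency = damage / mana
= 300 / 30
= 10.00

10.00 dmg/mana


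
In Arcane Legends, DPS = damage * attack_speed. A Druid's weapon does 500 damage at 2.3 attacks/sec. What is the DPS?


DPS = damage * attack_speed
= 500 * 2.3
= 1150.0

1150.0 DPS


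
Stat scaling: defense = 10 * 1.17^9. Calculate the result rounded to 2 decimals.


value = base * growth^level
= 10 * 1.17^9
= 10 * 4.1084
= 41.08

41.08 defense


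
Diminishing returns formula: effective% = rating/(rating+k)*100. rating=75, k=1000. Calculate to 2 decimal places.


effective% = rating / (rating + k) * 100
= 75 / (75 + 1000) * 100
= 75 / 1075 * 100
= 0.069767 * 100
= 6.98%

6.98%


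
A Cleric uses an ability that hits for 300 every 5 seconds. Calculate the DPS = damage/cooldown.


DPS = damage / cooldown
= 300 / 5
= 60.00

60.00 DPS


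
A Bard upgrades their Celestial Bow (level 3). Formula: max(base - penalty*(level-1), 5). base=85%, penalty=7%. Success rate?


raw_rate = 85 - 7 * (3 - 1)
= 85 - 7 * 2
= 85 - 14
= 71
Apply floor: max(71, 5) = 71%

71%


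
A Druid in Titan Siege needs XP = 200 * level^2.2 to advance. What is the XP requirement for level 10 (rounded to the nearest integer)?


XP = 200 * level^2.2
Substitute level = 10:
XP = 200 * 10^2.2
= 200 * 158.4893
= 31698

31698 XP


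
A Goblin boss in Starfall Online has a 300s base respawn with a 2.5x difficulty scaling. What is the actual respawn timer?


Respawn time = base * multiplier
= 300 * 2.5
= 750.0 seconds

750.0 seconds


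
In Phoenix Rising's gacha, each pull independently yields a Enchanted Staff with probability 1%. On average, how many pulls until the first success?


Expected pulls for a geometric distribution = 1/p = 100 / rate%
= 100 / 1
= 100.0

100.0 pulls


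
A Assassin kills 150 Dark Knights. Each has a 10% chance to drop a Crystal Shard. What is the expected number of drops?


Expected drops = kills * (drop_rate / 100)
= 150 * (10 / 100)
= 150 * 0.1
= 15.0

15.0 drops


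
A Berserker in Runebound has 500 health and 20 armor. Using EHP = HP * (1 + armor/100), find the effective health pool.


EHP = 500 * (1 + 20/100)
= 500 * (1 + 0.2)
= 500 * 1.2
= 600.0

600.0 EHP


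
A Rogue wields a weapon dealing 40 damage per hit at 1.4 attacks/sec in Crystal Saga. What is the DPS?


DPS = damage * attack_speed
= 40 * 1.4
= 56.0

56.0 DPS


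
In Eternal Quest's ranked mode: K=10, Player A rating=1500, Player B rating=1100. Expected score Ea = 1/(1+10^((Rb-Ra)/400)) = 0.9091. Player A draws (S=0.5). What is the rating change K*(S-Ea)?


Elo update: delta = K * (S - Ea), where S = 0.5 (draws)
S - Ea = 0.5 - 0.9091 = -0.4091
Rating change = 10 * -0.4091
= -4.09

-4.09 rating points


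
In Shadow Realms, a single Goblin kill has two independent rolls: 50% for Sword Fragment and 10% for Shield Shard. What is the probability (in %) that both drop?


For independent events, P(both) = P(A) * P(B)
= 50% * 10%
= 500 / 100 %
= 5.0%

5.0%


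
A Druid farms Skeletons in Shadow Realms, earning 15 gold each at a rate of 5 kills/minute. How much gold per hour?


Gold per minute = 15 * 5 = 75
Gold per hour = 75 * 60 = 4500

4500 gold/hour


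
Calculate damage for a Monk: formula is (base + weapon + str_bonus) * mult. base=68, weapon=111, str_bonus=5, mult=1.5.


Sum base + weapon + str = 68 + 111 + 5 = 184
Multiply by 1.5:
184 * 1.5 = 276.0

276.0 damage


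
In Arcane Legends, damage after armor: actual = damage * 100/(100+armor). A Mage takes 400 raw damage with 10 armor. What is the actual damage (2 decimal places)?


actual = 400 * 100 / (100 + 10)
= 400 * 100 / 110
= 40000 / 110
= 363.64

363.64 damage


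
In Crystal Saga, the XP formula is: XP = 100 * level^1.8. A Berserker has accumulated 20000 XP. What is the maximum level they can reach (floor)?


XP = 100 * level^1.8, so level = (XP / 100)^(1/1.8)
= (20000 / 100)^(1/1.8)
= 200.0^0.5556
= 18.9824
Floor: level = 18

level 18


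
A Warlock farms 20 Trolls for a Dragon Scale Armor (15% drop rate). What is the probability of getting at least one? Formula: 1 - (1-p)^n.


P(at least one) = 1 - P(none) = 1 - (1-p)^n
p = 15/100 = 0.15
1 - p = 0.85
(1 - p)^20 = 0.85^20 = 0.038760
P(at least one) = 1 - 0.038760 = 0.9612

0.9612


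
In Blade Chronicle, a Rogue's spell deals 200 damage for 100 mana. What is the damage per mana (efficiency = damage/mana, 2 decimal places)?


Efficiency = damage / mana
= 200 / 100
= 2.00

2.00 dmg/mana


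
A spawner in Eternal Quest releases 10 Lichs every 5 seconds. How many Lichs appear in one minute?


Spawns per minute = count * (60 / interval)
= 10 * (60 / 5)
= 10 * 12.0
= 120.0

120.0 per minute


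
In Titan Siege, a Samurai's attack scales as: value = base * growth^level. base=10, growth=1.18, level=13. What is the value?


value = base * growth^level
= 10 * 1.18^13
= 10 * 8.599359
= 85.99

85.99 attack


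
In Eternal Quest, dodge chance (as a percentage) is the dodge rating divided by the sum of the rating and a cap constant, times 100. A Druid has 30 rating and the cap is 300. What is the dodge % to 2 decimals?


dodge% = 30 / (30 + 300) * 100
= 30 / 330 * 100
= 0.090909 * 100
= 9.09%

9.09%


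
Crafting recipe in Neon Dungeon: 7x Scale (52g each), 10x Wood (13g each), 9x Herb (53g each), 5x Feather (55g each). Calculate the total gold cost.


Cost breakdown:
  Scale: 7 * 52 = 364
  Wood: 10 * 13 = 130
  Herb: 9 * 53 = 477
  Feather: 5 * 55 = 275
Total = 364 + 130 + 477 + 275 = 1246

1246 gold


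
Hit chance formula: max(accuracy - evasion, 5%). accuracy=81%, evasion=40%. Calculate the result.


accuracy - evasion = 81 - 40 = 41
Apply floor: max(41, 5) = 41
Hit chance = 41%

41%


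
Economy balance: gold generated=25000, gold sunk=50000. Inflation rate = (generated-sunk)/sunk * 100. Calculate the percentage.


Net gold = 25000 - 50000 = -25000
Inflation rate = net / sunk * 100 = -25000 / 50000 * 100
= -0.5 * 100
= -50.00%

-50.00%


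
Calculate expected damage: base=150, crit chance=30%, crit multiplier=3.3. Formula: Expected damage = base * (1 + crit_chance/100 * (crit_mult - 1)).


E[dmg] = base * (1 + crit_chance * (crit_mult - 1))
cc as decimal = 30/100 = 0.3
cm - 1 = 3.3 - 1 = 2.3
Bonus factor = 0.3 * 2.3 = 0.69
Total multiplier = 1 + 0.69 = 1.69
Expected damage = 150 * 1.69 = 253.50

253.50 damage


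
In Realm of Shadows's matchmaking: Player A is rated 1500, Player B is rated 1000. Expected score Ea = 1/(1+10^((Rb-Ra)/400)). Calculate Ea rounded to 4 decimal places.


Elo expected score: Ea = 1/(1 + 10^((Rb-Ra)/400))
Rb - Ra = 1000 - 1500 = -500
(Rb-Ra)/400 = -500/400 = -1.25
10^-1.25 = 0.056234
Ea = 1/(1 + 0.056234) = 1/1.056234 = 0.9468

0.9468


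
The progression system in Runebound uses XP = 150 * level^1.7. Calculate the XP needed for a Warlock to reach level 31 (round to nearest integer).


XP = 150 * level^1.7
Substitute level = 31:
XP = 150 * 31^1.7
= 150 * 343.0164
= 51452

51452 XP


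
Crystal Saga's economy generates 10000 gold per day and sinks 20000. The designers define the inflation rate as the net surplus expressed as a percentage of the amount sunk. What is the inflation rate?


Net gold = 10000 - 20000 = -10000
Inflation rate = net / sunk * 100 = -10000 / 20000 * 100
= -0.5 * 100
= -50.00%

-50.00%


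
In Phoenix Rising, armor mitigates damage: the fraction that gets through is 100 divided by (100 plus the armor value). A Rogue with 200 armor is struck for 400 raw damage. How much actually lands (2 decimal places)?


actual = 400 * 100 / (100 + 200)
= 400 * 100 / 300
= 40000 / 300
= 133.33

133.33 damage


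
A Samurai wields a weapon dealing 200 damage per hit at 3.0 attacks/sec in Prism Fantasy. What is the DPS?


DPS = damage * attack_speed
= 200 * 3.0
= 600.0

600.0 DPS


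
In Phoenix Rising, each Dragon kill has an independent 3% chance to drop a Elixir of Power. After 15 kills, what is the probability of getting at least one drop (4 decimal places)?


P(at least one) = 1 - P(none) = 1 - (1-p)^n
p = 3/100 = 0.03
1 - p = 0.97
(1 - p)^15 = 0.97^15 = 0.633251
P(at least one) = 1 - 0.633251 = 0.3667

0.3667


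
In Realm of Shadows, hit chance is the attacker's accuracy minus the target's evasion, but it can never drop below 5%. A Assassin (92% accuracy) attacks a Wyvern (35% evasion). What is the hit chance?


accuracy - evasion = 92 - 35 = 57
Apply floor: max(57, 5) = 57
Hit chance = 57%

57%


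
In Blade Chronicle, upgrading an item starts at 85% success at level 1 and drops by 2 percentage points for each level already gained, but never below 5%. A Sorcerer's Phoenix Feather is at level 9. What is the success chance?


raw_rate = 85 - 2 * (9 - 1)
= 85 - 2 * 8
= 85 - 16
= 69
Apply floor: max(69, 5) = 69%

69%


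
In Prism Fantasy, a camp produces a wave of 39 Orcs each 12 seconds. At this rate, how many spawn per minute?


Spawns per minute = count * (60 / interval)
= 39 * (60 / 12)
= 39 * 5.0
= 195.0

195.0 per minute


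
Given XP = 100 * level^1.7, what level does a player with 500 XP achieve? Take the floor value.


XP = 100 * level^1.7, so level = (XP / 100)^(1/1.7)
= (500 / 100)^(1/1.7)
= 5.0^0.5882
= 2.5773
Floor: level = 2

level 2


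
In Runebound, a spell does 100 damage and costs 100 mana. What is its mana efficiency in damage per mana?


Efficiency = damage / mana
= 100 / 100
= 1.00

1.00 dmg/mana


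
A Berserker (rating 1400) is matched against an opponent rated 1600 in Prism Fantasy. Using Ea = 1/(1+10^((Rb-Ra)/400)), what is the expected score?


Elo expected score: Ea = 1/(1 + 10^((Rb-Ra)/400))
Rb - Ra = 1600 - 1400 = 200
(Rb-Ra)/400 = 200/400 = 0.5
10^0.5 = 3.162278
Ea = 1/(1 + 3.162278) = 1/4.162278 = 0.2403

0.2403


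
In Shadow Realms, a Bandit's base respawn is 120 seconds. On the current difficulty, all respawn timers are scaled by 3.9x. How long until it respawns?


Respawn time = base * multiplier
= 120 * 3.9
= 468.0 seconds

468.0 seconds


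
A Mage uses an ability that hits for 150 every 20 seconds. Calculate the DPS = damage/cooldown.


DPS = damage / cooldown
= 150 / 20
= 7.50

7.50 DPS


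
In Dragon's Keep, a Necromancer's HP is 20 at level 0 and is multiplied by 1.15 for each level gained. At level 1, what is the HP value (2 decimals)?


value = base * growth^level
= 20 * 1.15^1
= 20 * 1.15
= 23.00

23.00 HP
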